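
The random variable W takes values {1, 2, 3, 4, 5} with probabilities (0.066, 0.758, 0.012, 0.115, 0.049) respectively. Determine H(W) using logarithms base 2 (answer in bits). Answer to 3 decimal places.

H(W) = −Σ p·log₂ p.
  −(0.066)·log₂(0.066) = 0.2588
  −(0.758)·log₂(0.758) = 0.3030
  −(0.012)·log₂(0.012) = 0.0766
  −(0.115)·log₂(0.115) = 0.3588
  −(0.049)·log₂(0.049) = 0.2132
Sum: 0.2588 + 0.3030 + 0.0766 + 0.3588 + 0.2132 = 1.210 bits.

1.210 bits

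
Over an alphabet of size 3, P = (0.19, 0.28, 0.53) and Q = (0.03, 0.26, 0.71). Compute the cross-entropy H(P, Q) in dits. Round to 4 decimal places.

0.5320 dits

H(P,Q) = −Σ p·log₁₀ q.
  −0.19·log₁₀(0.03) = 0.28935
  −0.28·log₁₀(0.26) = 0.16381
  −0.53·log₁₀(0.71) = 0.07883
H(P,Q) = 0.5320 dits.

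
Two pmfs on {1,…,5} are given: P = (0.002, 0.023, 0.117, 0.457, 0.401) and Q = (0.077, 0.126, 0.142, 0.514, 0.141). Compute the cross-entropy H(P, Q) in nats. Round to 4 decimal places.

1.3709 nats

H(P,Q) = −Σ p·ln q.
  −0.002·ln(0.077) = 0.00513
  −0.023·ln(0.126) = 0.04764
  −0.117·ln(0.142) = 0.22838
  −0.457·ln(0.514) = 0.30415
  −0.401·ln(0.141) = 0.78556
H(P,Q) = 1.3709 nats.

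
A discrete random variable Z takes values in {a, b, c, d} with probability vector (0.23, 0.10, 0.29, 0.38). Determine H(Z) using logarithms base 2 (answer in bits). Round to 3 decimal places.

1.868 bits

H(Z) = −Σ p·log₂ p.
  −(0.23)·log₂(0.23) = 0.4877
  −(0.10)·log₂(0.10) = 0.3322
  −(0.29)·log₂(0.29) = 0.5179
  −(0.38)·log₂(0.38) = 0.5305
Sum: 0.4877 + 0.3322 + 0.5179 + 0.5305 = 1.868 bits.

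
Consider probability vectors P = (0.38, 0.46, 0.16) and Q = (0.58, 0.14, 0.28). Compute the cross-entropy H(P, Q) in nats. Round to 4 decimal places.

H(P,Q) = −Σ p·ln q.
  −0.38·ln(0.58) = 0.20700
  −0.46·ln(0.14) = 0.90441
  −0.16·ln(0.28) = 0.20367
H(P,Q) = 1.3151 nats.

1.3151 nats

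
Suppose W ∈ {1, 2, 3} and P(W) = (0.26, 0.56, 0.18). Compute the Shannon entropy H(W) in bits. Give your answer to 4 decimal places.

1.4190 bits

H(W) = −Σ p·log₂ p.
  −(0.26)·log₂(0.26) = 0.50529
  −(0.56)·log₂(0.56) = 0.46844
  −(0.18)·log₂(0.18) = 0.44531
Sum: 0.50529 + 0.46844 + 0.44531 = 1.4190 bits.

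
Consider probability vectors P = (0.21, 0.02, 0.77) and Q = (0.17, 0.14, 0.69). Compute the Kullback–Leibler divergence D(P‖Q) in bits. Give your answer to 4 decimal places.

0.1297 bits

D(P‖Q) = Σ p·log₂(p/q).
  0.21·log₂(0.21/0.17) = 0.06402
  0.02·log₂(0.02/0.14) = -0.05615
  0.77·log₂(0.77/0.69) = 0.12186
D(P‖Q) = 0.1297 bits.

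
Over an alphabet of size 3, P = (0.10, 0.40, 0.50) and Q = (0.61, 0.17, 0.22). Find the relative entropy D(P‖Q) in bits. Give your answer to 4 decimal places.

0.8251 bits

D(P‖Q) = Σ p·log₂(p/q).
  0.10·log₂(0.10/0.61) = -0.26088
  0.40·log₂(0.40/0.17) = 0.49379
  0.50·log₂(0.50/0.22) = 0.59221
D(P‖Q) = 0.8251 bits.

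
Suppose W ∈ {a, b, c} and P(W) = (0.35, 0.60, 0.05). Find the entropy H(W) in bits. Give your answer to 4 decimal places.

H(W) = −Σ p·log₂ p.
  −(0.35)·log₂(0.35) = 0.53010
  −(0.60)·log₂(0.60) = 0.44218
  −(0.05)·log₂(0.05) = 0.21610
Sum: 0.53010 + 0.44218 + 0.21610 = 1.1884 bits.

1.1884 bits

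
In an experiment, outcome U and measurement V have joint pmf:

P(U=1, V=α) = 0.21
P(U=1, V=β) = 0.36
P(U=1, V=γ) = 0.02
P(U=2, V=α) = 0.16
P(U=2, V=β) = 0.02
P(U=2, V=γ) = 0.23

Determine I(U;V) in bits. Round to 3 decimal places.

Marginals: p(U) = (0.5900, 0.4100), p(V) = (0.3700, 0.3800, 0.2500).
I(U;V) = H(U) + H(V) − H(U,V).
H(U) = 0.9765, H(V) = 1.5612, H(U,V) = 2.1399.
I(U;V) = 0.9765 + 1.5612 − 2.1399 = 0.398 bits.

0.398 bits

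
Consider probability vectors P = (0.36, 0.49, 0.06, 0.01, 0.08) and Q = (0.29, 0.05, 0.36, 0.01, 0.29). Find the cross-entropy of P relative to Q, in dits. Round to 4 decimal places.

H(P,Q) = −Σ p·log₁₀ q.
  −0.36·log₁₀(0.29) = 0.19354
  −0.49·log₁₀(0.05) = 0.63750
  −0.06·log₁₀(0.36) = 0.02662
  −0.01·log₁₀(0.01) = 0.02000
  −0.08·log₁₀(0.29) = 0.04301
H(P,Q) = 0.9207 dits.

0.9207 dits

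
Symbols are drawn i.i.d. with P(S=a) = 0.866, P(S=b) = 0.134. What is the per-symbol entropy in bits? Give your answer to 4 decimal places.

0.5683 bits

H(S) = −Σ p·log₂ p.
  −(0.866)·log₂(0.866) = 0.17975
  −(0.134)·log₂(0.134) = 0.38856
Sum: 0.17975 + 0.38856 = 0.5683 bits.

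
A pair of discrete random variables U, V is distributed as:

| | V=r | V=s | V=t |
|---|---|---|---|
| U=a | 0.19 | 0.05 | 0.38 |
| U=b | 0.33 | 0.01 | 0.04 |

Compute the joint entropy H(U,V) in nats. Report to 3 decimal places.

1.374 nats

H(U,V) = −Σ p(x,y)·ln p(x,y) over all 6 cells.
  cell (a,r): −0.19·ln0.19 = 0.3155
  cell (a,s): −0.05·ln0.05 = 0.1498
  cell (a,t): −0.38·ln0.38 = 0.3677
  cell (b,r): −0.33·ln0.33 = 0.3659
  cell (b,s): −0.01·ln0.01 = 0.0461
  cell (b,t): −0.04·ln0.04 = 0.1288
Sum = 1.374 nats.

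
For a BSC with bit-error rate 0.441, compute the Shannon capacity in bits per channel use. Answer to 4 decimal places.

0.0101 bits

Binary symmetric channel: C = 1 − h₂(ε) where h₂ is the binary entropy function.
h₂(0.441) = −0.441·log₂0.441 − 0.559·log₂0.559 = 0.9899.
C = 1 − 0.9899 = 0.0101 bits per channel use.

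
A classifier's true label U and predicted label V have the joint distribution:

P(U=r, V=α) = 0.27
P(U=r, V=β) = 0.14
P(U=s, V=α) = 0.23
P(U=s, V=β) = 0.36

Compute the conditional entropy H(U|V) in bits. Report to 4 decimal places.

Chain rule: H(U|V) = H(U,V) − H(V).
Marginals: p(U) = (0.4100, 0.5900), p(V) = (0.5000, 0.5000).
H(U,V) = 1.9254 bits; H(V) = 1.0000 bits.
H(U|V) = 1.9254 − 1.0000 = 0.9254 bits.

0.9254 bits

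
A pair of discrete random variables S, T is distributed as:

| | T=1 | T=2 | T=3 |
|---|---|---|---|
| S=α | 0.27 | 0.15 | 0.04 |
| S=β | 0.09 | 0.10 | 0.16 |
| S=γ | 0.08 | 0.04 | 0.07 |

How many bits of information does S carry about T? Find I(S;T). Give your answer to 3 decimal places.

0.130 bits

Marginals: p(S) = (0.4600, 0.3500, 0.1900), p(T) = (0.4400, 0.2900, 0.2700).
I(S;T) = H(S) + H(T) − H(S,T).
H(S) = 1.5007, H(T) = 1.5491, H(S,T) = 2.9200.
I(S;T) = 1.5007 + 1.5491 − 2.9200 = 0.130 bits.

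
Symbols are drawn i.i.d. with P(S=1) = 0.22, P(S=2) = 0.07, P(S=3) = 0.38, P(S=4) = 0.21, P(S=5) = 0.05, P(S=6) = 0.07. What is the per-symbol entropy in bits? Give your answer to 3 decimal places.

H(S) = −Σ p·log₂ p.
  −(0.22)·log₂(0.22) = 0.4806
  −(0.07)·log₂(0.07) = 0.2686
  −(0.38)·log₂(0.38) = 0.5305
  −(0.21)·log₂(0.21) = 0.4728
  −(0.05)·log₂(0.05) = 0.2161
  −(0.07)·log₂(0.07) = 0.2686
Sum: 0.4806 + 0.2686 + 0.5305 + 0.4728 + 0.2161 + 0.2686 = 2.237 bits.

2.237 bits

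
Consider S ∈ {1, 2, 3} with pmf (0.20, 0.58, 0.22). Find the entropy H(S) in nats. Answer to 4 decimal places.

0.9709 nats

H(S) = −Σ p·ln p.
  −(0.20)·ln(0.20) = 0.32189
  −(0.58)·ln(0.58) = 0.31594
  −(0.22)·ln(0.22) = 0.33311
Sum: 0.32189 + 0.31594 + 0.33311 = 0.9709 nats.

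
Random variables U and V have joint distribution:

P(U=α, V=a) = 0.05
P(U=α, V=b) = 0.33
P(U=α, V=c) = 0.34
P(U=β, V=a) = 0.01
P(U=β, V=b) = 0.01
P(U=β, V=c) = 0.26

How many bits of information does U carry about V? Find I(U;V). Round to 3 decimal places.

Marginals: p(U) = (0.7200, 0.2800), p(V) = (0.0600, 0.3400, 0.6000).
I(U;V) = Σ p(x,y)·log₂[p(x,y)/(p(x)p(y))].
  (α,a): 0.05·log₂(1.1574) = 0.0105
  (α,b): 0.33·log₂(1.3480) = 0.1422
  (α,c): 0.34·log₂(0.7870) = -0.1175
  (β,a): 0.01·log₂(0.5952) = -0.0075
  (β,b): 0.01·log₂(0.1050) = -0.0325
  (β,c): 0.26·log₂(1.5476) = 0.1638
Sum = 0.159 bits.

0.159 bits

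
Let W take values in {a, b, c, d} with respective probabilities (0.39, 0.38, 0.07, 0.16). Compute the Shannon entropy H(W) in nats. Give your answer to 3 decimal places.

1.214 nats

H(W) = −Σ p·ln p.
  −(0.39)·ln(0.39) = 0.3672
  −(0.38)·ln(0.38) = 0.3677
  −(0.07)·ln(0.07) = 0.1861
  −(0.16)·ln(0.16) = 0.2932
Sum: 0.3672 + 0.3677 + 0.1861 + 0.2932 = 1.214 nats.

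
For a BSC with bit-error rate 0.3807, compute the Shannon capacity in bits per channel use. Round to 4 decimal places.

0.0415 bits

Binary symmetric channel: C = 1 − h₂(ε) where h₂ is the binary entropy function.
h₂(0.3807) = −0.3807·log₂0.3807 − 0.6193·log₂0.6193 = 0.9585.
C = 1 − 0.9585 = 0.0415 bits per channel use.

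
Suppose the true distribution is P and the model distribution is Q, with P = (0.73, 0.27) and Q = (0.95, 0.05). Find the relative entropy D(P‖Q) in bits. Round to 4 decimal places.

D(P‖Q) = Σ p·log₂(p/q).
  0.73·log₂(0.73/0.95) = -0.27742
  0.27·log₂(0.27/0.05) = 0.65690
D(P‖Q) = 0.3795 bits.

0.3795 bits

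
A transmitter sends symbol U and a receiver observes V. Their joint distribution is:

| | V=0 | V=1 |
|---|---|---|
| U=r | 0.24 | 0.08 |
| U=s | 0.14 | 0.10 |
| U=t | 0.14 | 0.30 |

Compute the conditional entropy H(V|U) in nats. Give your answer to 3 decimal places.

0.618 nats

Marginals: p(U) = (0.3200, 0.2400, 0.4400), p(V) = (0.5200, 0.4800).
H(V|U) = Σ p(U) · H(V|U=·).
  U=r: p=0.3200, H(V|U=r) = 0.5623
  U=s: p=0.2400, H(V|U=s) = 0.6792
  U=t: p=0.4400, H(V|U=t) = 0.6255
Weighted sum = 0.618 nats.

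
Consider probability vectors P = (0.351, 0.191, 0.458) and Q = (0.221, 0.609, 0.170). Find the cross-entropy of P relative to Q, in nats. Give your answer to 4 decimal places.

H(P,Q) = −Σ p·ln q.
  −0.351·ln(0.221) = 0.52987
  −0.191·ln(0.609) = 0.09472
  −0.458·ln(0.170) = 0.81156
H(P,Q) = 1.4361 nats.

1.4361 nats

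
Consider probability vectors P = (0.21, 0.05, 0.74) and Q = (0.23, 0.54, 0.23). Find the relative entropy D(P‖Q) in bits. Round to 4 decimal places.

1.0484 bits

D(P‖Q) = Σ p·log₂(p/q).
  0.21·log₂(0.21/0.23) = -0.02756
  0.05·log₂(0.05/0.54) = -0.17165
  0.74·log₂(0.74/0.23) = 1.24756
D(P‖Q) = 1.0484 bits.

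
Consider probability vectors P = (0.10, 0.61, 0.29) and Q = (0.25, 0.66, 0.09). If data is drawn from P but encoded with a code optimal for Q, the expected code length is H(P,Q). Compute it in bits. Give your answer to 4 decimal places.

H(P,Q) = −Σ p·log₂ q.
  −0.10·log₂(0.25) = 0.20000
  −0.61·log₂(0.66) = 0.36567
  −0.29·log₂(0.09) = 1.00744
H(P,Q) = 1.5731 bits.

1.5731 bits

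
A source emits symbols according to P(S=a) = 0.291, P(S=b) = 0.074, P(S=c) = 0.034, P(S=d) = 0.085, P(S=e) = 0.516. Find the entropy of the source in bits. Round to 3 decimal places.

H(S) = −Σ p·log₂ p.
  −(0.291)·log₂(0.291) = 0.5182
  −(0.074)·log₂(0.074) = 0.2780
  −(0.034)·log₂(0.034) = 0.1659
  −(0.085)·log₂(0.085) = 0.3023
  −(0.516)·log₂(0.516) = 0.4926
Sum: 0.5182 + 0.2780 + 0.1659 + 0.3023 + 0.4926 = 1.757 bits.

1.757 bits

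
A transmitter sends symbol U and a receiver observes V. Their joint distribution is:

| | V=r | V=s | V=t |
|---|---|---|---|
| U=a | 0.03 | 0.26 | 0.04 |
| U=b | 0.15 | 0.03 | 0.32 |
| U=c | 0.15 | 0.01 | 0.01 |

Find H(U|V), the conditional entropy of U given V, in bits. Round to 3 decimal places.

Marginals: p(U) = (0.3300, 0.5000, 0.1700), p(V) = (0.3300, 0.3000, 0.3700).
H(U|V) = Σ p(V) · H(U|V=·).
  V=r: p=0.3300, H(U|V=r) = 1.3486
  V=s: p=0.3000, H(U|V=s) = 0.6747
  V=t: p=0.3700, H(U|V=t) = 0.6689
Weighted sum = 0.895 bits.

0.895 bits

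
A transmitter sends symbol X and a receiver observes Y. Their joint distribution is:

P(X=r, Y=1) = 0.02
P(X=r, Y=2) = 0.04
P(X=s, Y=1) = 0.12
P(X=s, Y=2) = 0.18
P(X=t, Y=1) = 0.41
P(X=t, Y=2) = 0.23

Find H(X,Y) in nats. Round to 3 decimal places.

1.474 nats

H(X,Y) = −Σ p(x,y)·ln p(x,y) over all 6 cells.
  cell (r,1): −0.02·ln0.02 = 0.0782
  cell (r,2): −0.04·ln0.04 = 0.1288
  cell (s,1): −0.12·ln0.12 = 0.2544
  cell (s,2): −0.18·ln0.18 = 0.3087
  cell (t,1): −0.41·ln0.41 = 0.3656
  cell (t,2): −0.23·ln0.23 = 0.3380
Sum = 1.474 nats.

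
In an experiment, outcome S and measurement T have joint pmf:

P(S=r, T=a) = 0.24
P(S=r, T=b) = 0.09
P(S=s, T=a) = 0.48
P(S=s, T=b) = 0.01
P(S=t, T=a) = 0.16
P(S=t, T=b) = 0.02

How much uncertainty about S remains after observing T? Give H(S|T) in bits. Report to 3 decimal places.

1.388 bits

Chain rule: H(S|T) = H(S,T) − H(T).
Marginals: p(S) = (0.3300, 0.4900, 0.1800), p(T) = (0.8800, 0.1200).
H(S,T) = 1.9174 bits; H(T) = 0.5294 bits.
H(S|T) = 1.9174 − 0.5294 = 1.388 bits.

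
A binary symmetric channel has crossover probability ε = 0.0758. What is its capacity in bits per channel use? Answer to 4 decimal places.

Binary symmetric channel: C = 1 − h₂(ε) where h₂ is the binary entropy function.
h₂(0.0758) = −0.0758·log₂0.0758 − 0.9242·log₂0.9242 = 0.3872.
C = 1 − 0.3872 = 0.6128 bits per channel use.

0.6128 bits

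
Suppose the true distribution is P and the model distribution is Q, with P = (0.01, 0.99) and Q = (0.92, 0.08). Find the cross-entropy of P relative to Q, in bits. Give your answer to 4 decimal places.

H(P,Q) = −Σ p·log₂ q.
  −0.01·log₂(0.92) = 0.00120
  −0.99·log₂(0.08) = 3.60742
H(P,Q) = 3.6086 bits.

3.6086 bits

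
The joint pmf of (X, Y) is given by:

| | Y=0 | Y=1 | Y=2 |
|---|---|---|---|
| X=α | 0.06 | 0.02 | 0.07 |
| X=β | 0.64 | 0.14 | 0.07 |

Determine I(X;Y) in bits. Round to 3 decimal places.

0.087 bits

Marginals: p(X) = (0.1500, 0.8500), p(Y) = (0.7000, 0.1600, 0.1400).
I(X;Y) = H(X) + H(Y) − H(X,Y).
H(X) = 0.6098, H(Y) = 1.1803, H(X,Y) = 1.7027.
I(X;Y) = 0.6098 + 1.1803 − 1.7027 = 0.087 bits.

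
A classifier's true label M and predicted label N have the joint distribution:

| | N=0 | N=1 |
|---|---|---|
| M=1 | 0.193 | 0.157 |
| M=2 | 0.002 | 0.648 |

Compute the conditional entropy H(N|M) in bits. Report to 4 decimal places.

Marginals: p(M) = (0.3500, 0.6500), p(N) = (0.1950, 0.8050).
H(N|M) = Σ p(M) · H(N|M=·).
  M=1: p=0.3500, H(N|M=1) = 0.9924
  M=2: p=0.6500, H(N|M=2) = 0.0301
Weighted sum = 0.3669 bits.

0.3669 bits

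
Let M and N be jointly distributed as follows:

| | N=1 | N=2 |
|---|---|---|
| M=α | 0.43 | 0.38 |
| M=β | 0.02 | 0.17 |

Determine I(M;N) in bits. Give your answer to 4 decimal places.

Marginals: p(M) = (0.8100, 0.1900), p(N) = (0.4500, 0.5500).
I(M;N) = H(M) + H(N) − H(M,N).
H(M) = 0.7015, H(N) = 0.9928, H(M,N) = 1.6015.
I(M;N) = 0.7015 + 0.9928 − 1.6015 = 0.0928 bits.

0.0928 bits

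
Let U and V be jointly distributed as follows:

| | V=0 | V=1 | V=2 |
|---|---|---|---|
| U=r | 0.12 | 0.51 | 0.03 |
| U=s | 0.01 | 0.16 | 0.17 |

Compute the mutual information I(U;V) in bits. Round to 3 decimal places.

0.221 bits

Marginals: p(U) = (0.6600, 0.3400), p(V) = (0.1300, 0.6700, 0.2000).
I(U;V) = Σ p(x,y)·log₂[p(x,y)/(p(x)p(y))].
  (r,0): 0.12·log₂(1.3986) = 0.0581
  (r,1): 0.51·log₂(1.1533) = 0.1050
  (r,2): 0.03·log₂(0.2273) = -0.0641
  (s,0): 0.01·log₂(0.2262) = -0.0214
  (s,1): 0.16·log₂(0.7024) = -0.0816
  (s,2): 0.17·log₂(2.5000) = 0.2247
Sum = 0.221 bits.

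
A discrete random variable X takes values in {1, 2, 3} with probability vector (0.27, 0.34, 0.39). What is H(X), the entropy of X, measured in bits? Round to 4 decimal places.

H(X) = −Σ p·log₂ p.
  −(0.27)·log₂(0.27) = 0.51002
  −(0.34)·log₂(0.34) = 0.52917
  −(0.39)·log₂(0.39) = 0.52980
Sum: 0.51002 + 0.52917 + 0.52980 = 1.5690 bits.

1.5690 bits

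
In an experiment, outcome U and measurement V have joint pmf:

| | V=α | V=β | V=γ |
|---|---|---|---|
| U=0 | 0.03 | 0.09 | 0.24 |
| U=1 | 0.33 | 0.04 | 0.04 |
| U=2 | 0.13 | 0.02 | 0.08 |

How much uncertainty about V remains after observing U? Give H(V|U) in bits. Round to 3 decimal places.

1.099 bits

Marginals: p(U) = (0.3600, 0.4100, 0.2300), p(V) = (0.4900, 0.1500, 0.3600).
H(V|U) = Σ p(U) · H(V|U=·).
  U=0: p=0.3600, H(V|U=0) = 1.1887
  U=1: p=0.4100, H(V|U=1) = 0.9072
  U=2: p=0.2300, H(V|U=2) = 1.3016
Weighted sum = 1.099 bits.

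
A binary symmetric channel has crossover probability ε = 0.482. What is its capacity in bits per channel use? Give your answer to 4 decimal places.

0.0009 bits

Binary symmetric channel: C = 1 − h₂(ε) where h₂ is the binary entropy function.
h₂(0.482) = −0.482·log₂0.482 − 0.518·log₂0.518 = 0.9991.
C = 1 − 0.9991 = 0.0009 bits per channel use.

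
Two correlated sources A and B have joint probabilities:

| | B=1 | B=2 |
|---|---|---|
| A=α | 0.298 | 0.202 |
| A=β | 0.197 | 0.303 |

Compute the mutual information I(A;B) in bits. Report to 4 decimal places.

Marginals: p(A) = (0.5000, 0.5000), p(B) = (0.4950, 0.5050).
I(A;B) = Σ p(x,y)·log₂[p(x,y)/(p(x)p(y))].
  (α,1): 0.298·log₂(1.2040) = 0.07983
  (α,2): 0.202·log₂(0.8000) = -0.06503
  (β,1): 0.197·log₂(0.7960) = -0.06486
  (β,2): 0.303·log₂(1.2000) = 0.07970
Sum = 0.0296 bits.

0.0296 bits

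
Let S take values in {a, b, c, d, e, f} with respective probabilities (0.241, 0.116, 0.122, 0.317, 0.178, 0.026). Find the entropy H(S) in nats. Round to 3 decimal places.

H(S) = −Σ p·ln p.
  −(0.241)·ln(0.241) = 0.3429
  −(0.116)·ln(0.116) = 0.2499
  −(0.122)·ln(0.122) = 0.2567
  −(0.317)·ln(0.317) = 0.3642
  −(0.178)·ln(0.178) = 0.3072
  −(0.026)·ln(0.026) = 0.0949
Sum: 0.3429 + 0.2499 + 0.2567 + 0.3642 + 0.3072 + 0.0949 = 1.616 nats.

1.616 nats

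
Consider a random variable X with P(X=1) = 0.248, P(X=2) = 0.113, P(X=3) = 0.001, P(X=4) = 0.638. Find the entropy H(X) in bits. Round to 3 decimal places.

H(X) = −Σ p·log₂ p.
  −(0.248)·log₂(0.248) = 0.4989
  −(0.113)·log₂(0.113) = 0.3555
  −(0.001)·log₂(0.001) = 0.0100
  −(0.638)·log₂(0.638) = 0.4137
Sum: 0.4989 + 0.3555 + 0.0100 + 0.4137 = 1.278 bits.

1.278 bits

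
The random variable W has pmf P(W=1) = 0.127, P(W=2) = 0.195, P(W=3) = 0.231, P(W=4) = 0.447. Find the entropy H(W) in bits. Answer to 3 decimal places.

H(W) = −Σ p·log₂ p.
  −(0.127)·log₂(0.127) = 0.3781
  −(0.195)·log₂(0.195) = 0.4599
  −(0.231)·log₂(0.231) = 0.4883
  −(0.447)·log₂(0.447) = 0.5193
Sum: 0.3781 + 0.4599 + 0.4883 + 0.5193 = 1.846 bits.

1.846 bits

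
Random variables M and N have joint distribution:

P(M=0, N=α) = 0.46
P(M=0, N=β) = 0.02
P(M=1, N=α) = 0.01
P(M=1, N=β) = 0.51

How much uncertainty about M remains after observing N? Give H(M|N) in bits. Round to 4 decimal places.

0.1927 bits

Chain rule: H(M|N) = H(M,N) − H(N).
Marginals: p(M) = (0.4800, 0.5200), p(N) = (0.4700, 0.5300).
H(M,N) = 1.1901 bits; H(N) = 0.9974 bits.
H(M|N) = 1.1901 − 0.9974 = 0.1927 bits.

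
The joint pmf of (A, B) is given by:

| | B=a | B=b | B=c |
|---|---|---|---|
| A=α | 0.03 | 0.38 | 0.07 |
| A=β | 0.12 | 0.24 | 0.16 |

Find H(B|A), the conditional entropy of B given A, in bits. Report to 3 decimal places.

1.236 bits

Chain rule: H(B|A) = H(A,B) − H(A).
Marginals: p(A) = (0.4800, 0.5200), p(B) = (0.1500, 0.6200, 0.2300).
H(A,B) = 2.2350 bits; H(A) = 0.9988 bits.
H(B|A) = 2.2350 − 0.9988 = 1.236 bits.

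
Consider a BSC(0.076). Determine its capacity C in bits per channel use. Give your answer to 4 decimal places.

Binary symmetric channel: C = 1 − h₂(ε) where h₂ is the binary entropy function.
h₂(0.076) = −0.076·log₂0.076 − 0.924·log₂0.924 = 0.3879.
C = 1 − 0.3879 = 0.6121 bits per channel use.

0.6121 bits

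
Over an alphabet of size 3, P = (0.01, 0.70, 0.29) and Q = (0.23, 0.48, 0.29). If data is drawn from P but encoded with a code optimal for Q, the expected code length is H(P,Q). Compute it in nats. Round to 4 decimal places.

H(P,Q) = −Σ p·ln q.
  −0.01·ln(0.23) = 0.01470
  −0.70·ln(0.48) = 0.51378
  −0.29·ln(0.29) = 0.35898
H(P,Q) = 0.8875 nats.

0.8875 nats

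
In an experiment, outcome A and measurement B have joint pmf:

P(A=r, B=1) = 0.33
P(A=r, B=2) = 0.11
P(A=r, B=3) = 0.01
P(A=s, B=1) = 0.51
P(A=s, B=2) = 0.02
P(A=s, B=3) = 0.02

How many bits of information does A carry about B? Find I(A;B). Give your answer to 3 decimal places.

0.073 bits

Marginals: p(A) = (0.4500, 0.5500), p(B) = (0.8400, 0.1300, 0.0300).
I(A;B) = H(A) + H(B) − H(A,B).
H(A) = 0.9928, H(B) = 0.7457, H(A,B) = 1.6657.
I(A;B) = 0.9928 + 0.7457 − 1.6657 = 0.073 bits.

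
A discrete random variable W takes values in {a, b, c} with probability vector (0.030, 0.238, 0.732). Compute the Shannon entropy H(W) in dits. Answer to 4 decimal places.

0.2932 dits

H(W) = −Σ p·log₁₀ p.
  −(0.030)·log₁₀(0.030) = 0.04569
  −(0.238)·log₁₀(0.238) = 0.14837
  −(0.732)·log₁₀(0.732) = 0.09918
Sum: 0.04569 + 0.14837 + 0.09918 = 0.2932 dits.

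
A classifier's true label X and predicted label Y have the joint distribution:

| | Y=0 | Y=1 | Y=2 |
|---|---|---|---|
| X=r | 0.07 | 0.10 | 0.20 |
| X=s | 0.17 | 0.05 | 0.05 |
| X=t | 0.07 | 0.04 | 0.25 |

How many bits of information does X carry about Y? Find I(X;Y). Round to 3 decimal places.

0.164 bits

Marginals: p(X) = (0.3700, 0.2700, 0.3600), p(Y) = (0.3100, 0.1900, 0.5000).
I(X;Y) = H(X) + H(Y) − H(X,Y).
H(X) = 1.5714, H(Y) = 1.4790, H(X,Y) = 2.8862.
I(X;Y) = 1.5714 + 1.4790 − 2.8862 = 0.164 bits.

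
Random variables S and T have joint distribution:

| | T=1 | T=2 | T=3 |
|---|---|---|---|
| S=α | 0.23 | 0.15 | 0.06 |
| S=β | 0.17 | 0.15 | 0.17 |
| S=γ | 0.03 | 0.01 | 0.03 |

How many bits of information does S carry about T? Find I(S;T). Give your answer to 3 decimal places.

0.055 bits

Marginals: p(S) = (0.4400, 0.4900, 0.0700), p(T) = (0.4300, 0.3100, 0.2600).
I(S;T) = Σ p(x,y)·log₂[p(x,y)/(p(x)p(y))].
  (α,1): 0.23·log₂(1.2156) = 0.0648
  (α,2): 0.15·log₂(1.0997) = 0.0206
  (α,3): 0.06·log₂(0.5245) = -0.0559
  (β,1): 0.17·log₂(0.8068) = -0.0526
  (β,2): 0.15·log₂(0.9875) = -0.0027
  (β,3): 0.17·log₂(1.3344) = 0.0707
  (γ,1): 0.03·log₂(0.9967) = -0.0001
  (γ,2): 0.01·log₂(0.4608) = -0.0112
  (γ,3): 0.03·log₂(1.6484) = 0.0216
Sum = 0.055 bits.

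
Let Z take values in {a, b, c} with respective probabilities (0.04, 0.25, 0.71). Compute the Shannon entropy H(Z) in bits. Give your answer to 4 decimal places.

H(Z) = −Σ p·log₂ p.
  −(0.04)·log₂(0.04) = 0.18575
  −(0.25)·log₂(0.25) = 0.50000
  −(0.71)·log₂(0.71) = 0.35082
Sum: 0.18575 + 0.50000 + 0.35082 = 1.0366 bits.

1.0366 bits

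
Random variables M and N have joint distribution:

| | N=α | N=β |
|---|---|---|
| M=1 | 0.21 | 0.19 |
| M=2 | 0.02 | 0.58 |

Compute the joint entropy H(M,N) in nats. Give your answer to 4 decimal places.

1.0375 nats

H(M,N) = −Σ p(x,y)·ln p(x,y) over all 4 cells.
  cell (1,α): −0.21·ln0.21 = 0.32774
  cell (1,β): −0.19·ln0.19 = 0.31554
  cell (2,α): −0.02·ln0.02 = 0.07824
  cell (2,β): −0.58·ln0.58 = 0.31594
Sum = 1.0375 nats.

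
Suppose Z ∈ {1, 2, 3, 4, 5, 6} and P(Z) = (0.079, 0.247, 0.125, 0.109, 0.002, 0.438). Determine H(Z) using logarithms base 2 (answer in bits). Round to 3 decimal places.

2.051 bits

H(Z) = −Σ p·log₂ p.
  −(0.079)·log₂(0.079) = 0.2893
  −(0.247)·log₂(0.247) = 0.4983
  −(0.125)·log₂(0.125) = 0.3750
  −(0.109)·log₂(0.109) = 0.3485
  −(0.002)·log₂(0.002) = 0.0179
  −(0.438)·log₂(0.438) = 0.5217
Sum: 0.2893 + 0.4983 + 0.3750 + 0.3485 + 0.0179 + 0.5217 = 2.051 bits.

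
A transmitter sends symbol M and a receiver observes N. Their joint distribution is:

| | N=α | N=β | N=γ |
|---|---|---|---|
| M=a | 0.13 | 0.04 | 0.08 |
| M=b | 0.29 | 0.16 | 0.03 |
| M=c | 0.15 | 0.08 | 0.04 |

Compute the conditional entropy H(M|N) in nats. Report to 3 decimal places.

1.007 nats

Chain rule: H(M|N) = H(M,N) − H(N).
Marginals: p(M) = (0.2500, 0.4800, 0.2700), p(N) = (0.5700, 0.2800, 0.1500).
H(M,N) = 1.9688 nats; H(N) = 0.9614 nats.
H(M|N) = 1.9688 − 0.9614 = 1.007 nats.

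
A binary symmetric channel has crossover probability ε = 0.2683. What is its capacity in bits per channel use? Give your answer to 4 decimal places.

0.1610 bits

Binary symmetric channel: C = 1 − h₂(ε) where h₂ is the binary entropy function.
h₂(0.2683) = −0.2683·log₂0.2683 − 0.7317·log₂0.7317 = 0.8390.
C = 1 − 0.8390 = 0.1610 bits per channel use.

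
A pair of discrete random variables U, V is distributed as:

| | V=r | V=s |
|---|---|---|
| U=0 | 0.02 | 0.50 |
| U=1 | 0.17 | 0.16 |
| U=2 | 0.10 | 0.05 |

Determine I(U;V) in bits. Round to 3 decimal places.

0.279 bits

Marginals: p(U) = (0.5200, 0.3300, 0.1500), p(V) = (0.2900, 0.7100).
I(U;V) = Σ p(x,y)·log₂[p(x,y)/(p(x)p(y))].
  (0,r): 0.02·log₂(0.1326) = -0.0583
  (0,s): 0.50·log₂(1.3543) = 0.2188
  (1,r): 0.17·log₂(1.7764) = 0.1409
  (1,s): 0.16·log₂(0.6829) = -0.0880
  (2,r): 0.10·log₂(2.2989) = 0.1201
  (2,s): 0.05·log₂(0.4695) = -0.0545
Sum = 0.279 bits.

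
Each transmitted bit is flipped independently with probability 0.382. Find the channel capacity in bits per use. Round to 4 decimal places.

Binary symmetric channel: C = 1 − h₂(ε) where h₂ is the binary entropy function.
h₂(0.382) = −0.382·log₂0.382 − 0.618·log₂0.618 = 0.9594.
C = 1 − 0.9594 = 0.0406 bits per channel use.

0.0406 bits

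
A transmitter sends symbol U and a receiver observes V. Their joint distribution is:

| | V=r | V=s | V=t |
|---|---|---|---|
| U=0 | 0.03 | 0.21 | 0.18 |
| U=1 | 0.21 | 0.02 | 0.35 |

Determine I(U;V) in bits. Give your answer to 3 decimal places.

0.263 bits

Marginals: p(U) = (0.4200, 0.5800), p(V) = (0.2400, 0.2300, 0.5300).
I(U;V) = Σ p(x,y)·log₂[p(x,y)/(p(x)p(y))].
  (0,r): 0.03·log₂(0.2976) = -0.0525
  (0,s): 0.21·log₂(2.1739) = 0.2353
  (0,t): 0.18·log₂(0.8086) = -0.0552
  (1,r): 0.21·log₂(1.5086) = 0.1246
  (1,s): 0.02·log₂(0.1499) = -0.0548
  (1,t): 0.35·log₂(1.1386) = 0.0655
Sum = 0.263 bits.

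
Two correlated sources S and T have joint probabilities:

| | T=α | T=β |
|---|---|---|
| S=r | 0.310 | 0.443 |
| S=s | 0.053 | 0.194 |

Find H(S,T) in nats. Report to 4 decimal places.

H(S,T) = −Σ p(x,y)·ln p(x,y) over all 4 cells.
  cell (r,α): −0.310·ln0.310 = 0.36307
  cell (r,β): −0.443·ln0.443 = 0.36068
  cell (s,α): −0.053·ln0.053 = 0.15569
  cell (s,β): −0.194·ln0.194 = 0.31814
Sum = 1.1976 nats.

1.1976 nats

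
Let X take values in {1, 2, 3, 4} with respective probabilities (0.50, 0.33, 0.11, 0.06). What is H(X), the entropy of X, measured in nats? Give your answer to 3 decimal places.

1.124 nats

H(X) = −Σ p·ln p.
  −(0.50)·ln(0.50) = 0.3466
  −(0.33)·ln(0.33) = 0.3659
  −(0.11)·ln(0.11) = 0.2428
  −(0.06)·ln(0.06) = 0.1688
Sum: 0.3466 + 0.3659 + 0.2428 + 0.1688 = 1.124 nats.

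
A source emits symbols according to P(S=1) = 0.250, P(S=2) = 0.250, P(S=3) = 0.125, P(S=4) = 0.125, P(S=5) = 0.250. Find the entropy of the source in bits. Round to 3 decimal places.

2.250 bits

H(S) = −Σ p·log₂ p.
  −(0.250)·log₂(0.250) = 0.5000
  −(0.250)·log₂(0.250) = 0.5000
  −(0.125)·log₂(0.125) = 0.3750
  −(0.125)·log₂(0.125) = 0.3750
  −(0.250)·log₂(0.250) = 0.5000
Sum: 0.5000 + 0.5000 + 0.3750 + 0.3750 + 0.5000 = 2.250 bits.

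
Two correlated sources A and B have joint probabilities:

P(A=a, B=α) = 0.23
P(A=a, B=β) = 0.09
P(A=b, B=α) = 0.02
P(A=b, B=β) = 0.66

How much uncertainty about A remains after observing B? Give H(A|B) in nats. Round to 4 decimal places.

0.3449 nats

Chain rule: H(A|B) = H(A,B) − H(B).
Marginals: p(A) = (0.3200, 0.6800), p(B) = (0.2500, 0.7500).
H(A,B) = 0.9072 nats; H(B) = 0.5623 nats.
H(A|B) = 0.9072 − 0.5623 = 0.3449 nats.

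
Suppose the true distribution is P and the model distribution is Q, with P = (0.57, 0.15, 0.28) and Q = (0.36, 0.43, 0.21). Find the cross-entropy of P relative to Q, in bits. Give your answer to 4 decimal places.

H(P,Q) = −Σ p·log₂ q.
  −0.57·log₂(0.36) = 0.84014
  −0.15·log₂(0.43) = 0.18264
  −0.28·log₂(0.21) = 0.63043
H(P,Q) = 1.6532 bits.

1.6532 bits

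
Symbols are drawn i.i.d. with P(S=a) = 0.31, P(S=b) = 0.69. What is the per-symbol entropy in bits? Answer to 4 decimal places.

0.8932 bits

H(S) = −Σ p·log₂ p.
  −(0.31)·log₂(0.31) = 0.52379
  −(0.69)·log₂(0.69) = 0.36938
Sum: 0.52379 + 0.36938 = 0.8932 bits.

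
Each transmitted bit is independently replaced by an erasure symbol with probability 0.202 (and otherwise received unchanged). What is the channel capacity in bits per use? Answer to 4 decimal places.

0.7980 bits

Binary erasure channel: capacity C = 1 − ε.
C = 1 − 0.202 = 0.7980 bits per channel use.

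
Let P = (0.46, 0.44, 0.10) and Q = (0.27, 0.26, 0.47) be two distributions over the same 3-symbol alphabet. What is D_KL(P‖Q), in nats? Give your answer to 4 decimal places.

D(P‖Q) = Σ p·ln(p/q).
  0.46·ln(0.46/0.27) = 0.24509
  0.44·ln(0.44/0.26) = 0.23148
  0.10·ln(0.10/0.47) = -0.15476
D(P‖Q) = 0.3218 nats.

0.3218 nats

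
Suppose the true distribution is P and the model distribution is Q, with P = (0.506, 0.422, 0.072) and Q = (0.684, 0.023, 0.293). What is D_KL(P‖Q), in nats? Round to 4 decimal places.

0.9742 nats

D(P‖Q) = Σ p·ln(p/q).
  0.506·ln(0.506/0.684) = -0.15252
  0.422·ln(0.422/0.023) = 1.22781
  0.072·ln(0.072/0.293) = -0.10105
D(P‖Q) = 0.9742 nats.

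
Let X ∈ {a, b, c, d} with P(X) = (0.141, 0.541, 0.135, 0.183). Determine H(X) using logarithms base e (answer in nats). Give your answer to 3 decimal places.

1.190 nats

H(X) = −Σ p·ln p.
  −(0.141)·ln(0.141) = 0.2762
  −(0.541)·ln(0.541) = 0.3324
  −(0.135)·ln(0.135) = 0.2703
  −(0.183)·ln(0.183) = 0.3108
Sum: 0.2762 + 0.3324 + 0.2703 + 0.3108 = 1.190 nats.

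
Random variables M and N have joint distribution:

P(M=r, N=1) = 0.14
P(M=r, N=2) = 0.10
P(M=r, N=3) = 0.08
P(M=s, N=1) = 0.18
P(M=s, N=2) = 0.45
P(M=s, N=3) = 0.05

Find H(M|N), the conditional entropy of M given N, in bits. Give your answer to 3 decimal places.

0.818 bits

Chain rule: H(M|N) = H(M,N) − H(N).
Marginals: p(M) = (0.3200, 0.6800), p(N) = (0.3200, 0.5500, 0.1300).
H(M,N) = 2.2006 bits; H(N) = 1.3831 bits.
H(M|N) = 2.2006 − 1.3831 = 0.818 bits.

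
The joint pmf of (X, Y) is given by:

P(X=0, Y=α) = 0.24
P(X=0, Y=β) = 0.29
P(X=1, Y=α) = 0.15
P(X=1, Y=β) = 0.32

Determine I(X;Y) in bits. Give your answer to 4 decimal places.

Marginals: p(X) = (0.5300, 0.4700), p(Y) = (0.3900, 0.6100).
I(X;Y) = H(X) + H(Y) − H(X,Y).
H(X) = 0.9974, H(Y) = 0.9648, H(X,Y) = 1.9486.
I(X;Y) = 0.9974 + 0.9648 − 1.9486 = 0.0136 bits.

0.0136 bits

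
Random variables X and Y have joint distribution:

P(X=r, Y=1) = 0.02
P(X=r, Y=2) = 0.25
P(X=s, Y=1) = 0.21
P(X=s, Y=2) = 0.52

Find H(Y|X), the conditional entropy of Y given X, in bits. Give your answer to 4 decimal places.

Chain rule: H(Y|X) = H(X,Y) − H(X).
Marginals: p(X) = (0.2700, 0.7300), p(Y) = (0.2300, 0.7700).
H(X,Y) = 1.5763 bits; H(X) = 0.8415 bits.
H(Y|X) = 1.5763 − 0.8415 = 0.7348 bits.

0.7348 bits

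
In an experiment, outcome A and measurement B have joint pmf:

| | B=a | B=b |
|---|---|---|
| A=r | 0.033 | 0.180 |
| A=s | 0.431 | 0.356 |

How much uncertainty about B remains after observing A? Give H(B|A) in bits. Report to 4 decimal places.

0.9143 bits

Marginals: p(A) = (0.2130, 0.7870), p(B) = (0.4640, 0.5360).
H(B|A) = Σ p(A) · H(B|A=·).
  A=r: p=0.2130, H(B|A=r) = 0.6220
  A=s: p=0.7870, H(B|A=s) = 0.9934
Weighted sum = 0.9143 bits.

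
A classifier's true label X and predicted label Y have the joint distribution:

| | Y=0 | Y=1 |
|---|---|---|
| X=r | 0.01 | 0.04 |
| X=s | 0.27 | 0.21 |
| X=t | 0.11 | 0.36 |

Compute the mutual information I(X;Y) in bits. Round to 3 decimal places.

0.085 bits

Marginals: p(X) = (0.0500, 0.4800, 0.4700), p(Y) = (0.3900, 0.6100).
I(X;Y) = Σ p(x,y)·log₂[p(x,y)/(p(x)p(y))].
  (r,0): 0.01·log₂(0.5128) = -0.0096
  (r,1): 0.04·log₂(1.3115) = 0.0156
  (s,0): 0.27·log₂(1.4423) = 0.1427
  (s,1): 0.21·log₂(0.7172) = -0.1007
  (t,0): 0.11·log₂(0.6001) = -0.0810
  (t,1): 0.36·log₂(1.2557) = 0.1182
Sum = 0.085 bits.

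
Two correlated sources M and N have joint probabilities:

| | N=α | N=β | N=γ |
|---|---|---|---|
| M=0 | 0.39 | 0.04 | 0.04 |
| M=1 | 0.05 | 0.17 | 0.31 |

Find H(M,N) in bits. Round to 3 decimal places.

H(M,N) = −Σ p(x,y)·log₂ p(x,y) over all 6 cells.
  cell (0,α): −0.39·log₂0.39 = 0.5298
  cell (0,β): −0.04·log₂0.04 = 0.1858
  cell (0,γ): −0.04·log₂0.04 = 0.1858
  cell (1,α): −0.05·log₂0.05 = 0.2161
  cell (1,β): −0.17·log₂0.17 = 0.4346
  cell (1,γ): −0.31·log₂0.31 = 0.5238
Sum = 2.076 bits.

2.076 bits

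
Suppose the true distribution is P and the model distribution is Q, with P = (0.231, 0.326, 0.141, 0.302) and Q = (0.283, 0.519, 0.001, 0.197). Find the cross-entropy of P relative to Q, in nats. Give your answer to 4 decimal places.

H(P,Q) = −Σ p·ln q.
  −0.231·ln(0.283) = 0.29159
  −0.326·ln(0.519) = 0.21381
  −0.141·ln(0.001) = 0.97399
  −0.302·ln(0.197) = 0.49061
H(P,Q) = 1.9700 nats.

1.9700 nats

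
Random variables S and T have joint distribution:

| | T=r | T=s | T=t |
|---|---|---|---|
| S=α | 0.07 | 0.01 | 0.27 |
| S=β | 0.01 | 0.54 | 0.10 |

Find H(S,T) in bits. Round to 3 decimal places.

H(S,T) = −Σ p(x,y)·log₂ p(x,y) over all 6 cells.
  cell (α,r): −0.07·log₂0.07 = 0.2686
  cell (α,s): −0.01·log₂0.01 = 0.0664
  cell (α,t): −0.27·log₂0.27 = 0.5100
  cell (β,r): −0.01·log₂0.01 = 0.0664
  cell (β,s): −0.54·log₂0.54 = 0.4800
  cell (β,t): −0.10·log₂0.10 = 0.3322
Sum = 1.724 bits.

1.724 bits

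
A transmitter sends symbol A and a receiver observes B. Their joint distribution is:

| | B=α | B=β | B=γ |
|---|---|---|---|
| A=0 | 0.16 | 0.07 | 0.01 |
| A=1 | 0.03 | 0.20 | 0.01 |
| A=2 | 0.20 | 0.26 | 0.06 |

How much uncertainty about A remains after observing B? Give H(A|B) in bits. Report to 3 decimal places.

1.347 bits

Marginals: p(A) = (0.2400, 0.2400, 0.5200), p(B) = (0.3900, 0.5300, 0.0800).
H(A|B) = Σ p(B) · H(A|B=·).
  B=α: p=0.3900, H(A|B=α) = 1.3061
  B=β: p=0.5300, H(A|B=β) = 1.4203
  B=γ: p=0.0800, H(A|B=γ) = 1.0613
Weighted sum = 1.347 bits.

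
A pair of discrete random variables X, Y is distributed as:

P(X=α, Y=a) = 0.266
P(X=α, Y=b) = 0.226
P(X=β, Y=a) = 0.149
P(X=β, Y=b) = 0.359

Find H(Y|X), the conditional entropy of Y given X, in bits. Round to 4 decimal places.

Chain rule: H(Y|X) = H(X,Y) − H(X).
Marginals: p(X) = (0.4920, 0.5080), p(Y) = (0.4150, 0.5850).
H(X,Y) = 1.9329 bits; H(X) = 0.9998 bits.
H(Y|X) = 1.9329 − 0.9998 = 0.9331 bits.

0.9331 bits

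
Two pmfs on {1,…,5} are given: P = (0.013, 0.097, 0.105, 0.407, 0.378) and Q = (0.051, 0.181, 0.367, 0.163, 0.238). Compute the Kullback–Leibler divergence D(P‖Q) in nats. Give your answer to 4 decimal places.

0.3376 nats

D(P‖Q) = Σ p·ln(p/q).
  0.013·ln(0.013/0.051) = -0.01777
  0.097·ln(0.097/0.181) = -0.06051
  0.105·ln(0.105/0.367) = -0.13140
  0.407·ln(0.407/0.163) = 0.37243
  0.378·ln(0.378/0.238) = 0.17487
D(P‖Q) = 0.3376 nats.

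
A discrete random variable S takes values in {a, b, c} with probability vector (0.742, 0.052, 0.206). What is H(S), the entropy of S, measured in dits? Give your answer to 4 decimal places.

0.3043 dits

H(S) = −Σ p·log₁₀ p.
  −(0.742)·log₁₀(0.742) = 0.09616
  −(0.052)·log₁₀(0.052) = 0.06677
  −(0.206)·log₁₀(0.206) = 0.14134
Sum: 0.09616 + 0.06677 + 0.14134 = 0.3043 dits.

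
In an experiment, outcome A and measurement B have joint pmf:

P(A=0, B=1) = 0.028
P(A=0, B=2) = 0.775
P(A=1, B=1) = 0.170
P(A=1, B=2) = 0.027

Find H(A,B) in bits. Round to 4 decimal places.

H(A,B) = −Σ p(x,y)·log₂ p(x,y) over all 4 cells.
  cell (0,1): −0.028·log₂0.028 = 0.14444
  cell (0,2): −0.775·log₂0.775 = 0.28499
  cell (1,1): −0.170·log₂0.170 = 0.43459
  cell (1,2): −0.027·log₂0.027 = 0.14069
Sum = 1.0047 bits.

1.0047 bits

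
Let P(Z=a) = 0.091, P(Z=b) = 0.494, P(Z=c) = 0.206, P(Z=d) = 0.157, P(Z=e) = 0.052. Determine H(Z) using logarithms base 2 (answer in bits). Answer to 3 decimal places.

1.928 bits

H(Z) = −Σ p·log₂ p.
  −(0.091)·log₂(0.091) = 0.3147
  −(0.494)·log₂(0.494) = 0.5026
  −(0.206)·log₂(0.206) = 0.4695
  −(0.157)·log₂(0.157) = 0.4194
  −(0.052)·log₂(0.052) = 0.2218
Sum: 0.3147 + 0.5026 + 0.4695 + 0.4194 + 0.2218 = 1.928 bits.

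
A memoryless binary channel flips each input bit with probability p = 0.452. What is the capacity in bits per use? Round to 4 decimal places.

Binary symmetric channel: C = 1 − h₂(ε) where h₂ is the binary entropy function.
h₂(0.452) = −0.452·log₂0.452 − 0.548·log₂0.548 = 0.9933.
C = 1 − 0.9933 = 0.0067 bits per channel use.

0.0067 bits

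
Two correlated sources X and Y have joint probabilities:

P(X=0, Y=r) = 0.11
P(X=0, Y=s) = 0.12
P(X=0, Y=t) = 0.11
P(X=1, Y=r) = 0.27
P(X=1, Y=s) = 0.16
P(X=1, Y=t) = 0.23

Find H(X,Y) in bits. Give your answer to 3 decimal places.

2.488 bits

H(X,Y) = −Σ p(x,y)·log₂ p(x,y) over all 6 cells.
  cell (0,r): −0.11·log₂0.11 = 0.3503
  cell (0,s): −0.12·log₂0.12 = 0.3671
  cell (0,t): −0.11·log₂0.11 = 0.3503
  cell (1,r): −0.27·log₂0.27 = 0.5100
  cell (1,s): −0.16·log₂0.16 = 0.4230
  cell (1,t): −0.23·log₂0.23 = 0.4877
Sum = 2.488 bits.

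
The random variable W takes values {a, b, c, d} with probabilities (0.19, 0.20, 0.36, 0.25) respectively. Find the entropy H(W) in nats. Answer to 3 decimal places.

1.352 nats

H(W) = −Σ p·ln p.
  −(0.19)·ln(0.19) = 0.3155
  −(0.20)·ln(0.20) = 0.3219
  −(0.36)·ln(0.36) = 0.3678
  −(0.25)·ln(0.25) = 0.3466
Sum: 0.3155 + 0.3219 + 0.3678 + 0.3466 = 1.352 nats.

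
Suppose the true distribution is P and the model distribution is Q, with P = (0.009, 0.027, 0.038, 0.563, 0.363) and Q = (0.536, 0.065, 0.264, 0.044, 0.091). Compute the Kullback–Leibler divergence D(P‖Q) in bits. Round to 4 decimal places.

D(P‖Q) = Σ p·log₂(p/q).
  0.009·log₂(0.009/0.536) = -0.05307
  0.027·log₂(0.027/0.065) = -0.03422
  0.038·log₂(0.038/0.264) = -0.10627
  0.563·log₂(0.563/0.044) = 2.07047
  0.363·log₂(0.363/0.091) = 0.72456
D(P‖Q) = 2.6015 bits.

2.6015 bits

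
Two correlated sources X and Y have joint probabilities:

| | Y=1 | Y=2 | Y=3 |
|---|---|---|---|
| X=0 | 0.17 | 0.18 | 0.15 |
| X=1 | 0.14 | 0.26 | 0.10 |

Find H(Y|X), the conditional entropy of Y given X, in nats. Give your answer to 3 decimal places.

1.057 nats

Chain rule: H(Y|X) = H(X,Y) − H(X).
Marginals: p(X) = (0.5000, 0.5000), p(Y) = (0.3100, 0.4400, 0.2500).
H(X,Y) = 1.7502 nats; H(X) = 0.6931 nats.
H(Y|X) = 1.7502 − 0.6931 = 1.057 nats.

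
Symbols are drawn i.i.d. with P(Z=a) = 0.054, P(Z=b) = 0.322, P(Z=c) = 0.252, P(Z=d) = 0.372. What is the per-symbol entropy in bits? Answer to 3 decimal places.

1.786 bits

H(Z) = −Σ p·log₂ p.
  −(0.054)·log₂(0.054) = 0.2274
  −(0.322)·log₂(0.322) = 0.5264
  −(0.252)·log₂(0.252) = 0.5011
  −(0.372)·log₂(0.372) = 0.5307
Sum: 0.2274 + 0.5264 + 0.5011 + 0.5307 = 1.786 bits.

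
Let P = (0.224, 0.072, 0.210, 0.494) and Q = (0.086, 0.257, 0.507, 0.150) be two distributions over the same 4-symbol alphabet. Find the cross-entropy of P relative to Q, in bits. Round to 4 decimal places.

H(P,Q) = −Σ p·log₂ q.
  −0.224·log₂(0.086) = 0.79285
  −0.072·log₂(0.257) = 0.14113
  −0.210·log₂(0.507) = 0.20579
  −0.494·log₂(0.150) = 1.35206
H(P,Q) = 2.4918 bits.

2.4918 bits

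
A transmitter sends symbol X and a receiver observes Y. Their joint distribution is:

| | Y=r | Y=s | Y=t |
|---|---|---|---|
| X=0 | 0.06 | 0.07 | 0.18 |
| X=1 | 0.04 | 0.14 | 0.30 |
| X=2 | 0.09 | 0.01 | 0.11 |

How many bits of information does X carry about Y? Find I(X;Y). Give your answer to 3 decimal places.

Marginals: p(X) = (0.3100, 0.4800, 0.2100), p(Y) = (0.1900, 0.2200, 0.5900).
I(X;Y) = Σ p(x,y)·log₂[p(x,y)/(p(x)p(y))].
  (0,r): 0.06·log₂(1.0187) = 0.0016
  (0,s): 0.07·log₂(1.0264) = 0.0026
  (0,t): 0.18·log₂(0.9841) = -0.0042
  (1,r): 0.04·log₂(0.4386) = -0.0476
  (1,s): 0.14·log₂(1.3258) = 0.0570
  (1,t): 0.30·log₂(1.0593) = 0.0249
  (2,r): 0.09·log₂(2.2556) = 0.1056
  (2,s): 0.01·log₂(0.2165) = -0.0221
  (2,t): 0.11·log₂(0.8878) = -0.0189
Sum = 0.099 bits.

0.099 bits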